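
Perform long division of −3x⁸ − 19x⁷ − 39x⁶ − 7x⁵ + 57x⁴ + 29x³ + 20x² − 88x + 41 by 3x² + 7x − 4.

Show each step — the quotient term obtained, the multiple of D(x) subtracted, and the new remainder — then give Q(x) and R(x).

Q(x) = −x⁶ − 4x⁵ − 5x⁴ + 4x³ + 3x² + 8x − 8; R(x) = 9

Step 1: lead(−3x⁸ − 19x⁷ − 39x⁶ − 7x⁵ + 57x⁴ + 29x³ + 20x² − 88x + 41) ÷ lead(D) = −3x⁸ ÷ 3x² = −x⁶. Subtract (−x⁶)·D = −3x⁸ − 7x⁷ + 4x⁶. Remainder: −12x⁷ − 43x⁶ − 7x⁵ + 57x⁴ + 29x³ + 20x² − 88x + 41.
Step 2: lead(−12x⁷ − 43x⁶ − 7x⁵ + 57x⁴ + 29x³ + 20x² − 88x + 41) ÷ lead(D) = −12x⁷ ÷ 3x² = −4x⁵. Subtract (−4x⁵)·D = −12x⁷ − 28x⁶ + 16x⁵. Remainder: −15x⁶ − 23x⁵ + 57x⁴ + 29x³ + 20x² − 88x + 41.
Step 3: lead(−15x⁶ − 23x⁵ + 57x⁴ + 29x³ + 20x² − 88x + 41) ÷ lead(D) = −15x⁶ ÷ 3x² = −5x⁴. Subtract (−5x⁴)·D = −15x⁶ − 35x⁵ + 20x⁴. Remainder: 12x⁵ + 37x⁴ + 29x³ + 20x² − 88x + 41.
Step 4: lead(12x⁵ + 37x⁴ + 29x³ + 20x² − 88x + 41) ÷ lead(D) = 12x⁵ ÷ 3x² = 4x³. Subtract (4x³)·D = 12x⁵ + 28x⁴ − 16x³. Remainder: 9x⁴ + 45x³ + 20x² − 88x + 41.
Step 5: lead(9x⁴ + 45x³ + 20x² − 88x + 41) ÷ lead(D) = 9x⁴ ÷ 3x² = 3x². Subtract (3x²)·D = 9x⁴ + 21x³ − 12x². Remainder: 24x³ + 32x² − 88x + 41.
Step 6: lead(24x³ + 32x² − 88x + 41) ÷ lead(D) = 24x³ ÷ 3x² = 8x. Subtract (8x)·D = 24x³ + 56x² − 32x. Remainder: −24x² − 56x + 41.
Step 7: lead(−24x² − 56x + 41) ÷ lead(D) = −24x² ÷ 3x² = −8. Subtract (−8)·D = −24x² − 56x + 32. Remainder: 9.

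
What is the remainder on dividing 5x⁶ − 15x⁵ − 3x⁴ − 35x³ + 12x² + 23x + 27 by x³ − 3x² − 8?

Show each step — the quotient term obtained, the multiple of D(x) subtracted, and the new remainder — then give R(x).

Step 1: lead(5x⁶ − 15x⁵ − 3x⁴ − 35x³ + 12x² + 23x + 27) ÷ lead(D) = 5x⁶ ÷ x³ = 5x³. Subtract (5x³)·D = 5x⁶ − 15x⁵ − 40x³. Remainder: −3x⁴ + 5x³ + 12x² + 23x + 27.
Step 2: lead(−3x⁴ + 5x³ + 12x² + 23x + 27) ÷ lead(D) = −3x⁴ ÷ x³ = −3x. Subtract (−3x)·D = −3x⁴ + 9x³ + 24x. Remainder: −4x³ + 12x² − x + 27.
Step 3: lead(−4x³ + 12x² − x + 27) ÷ lead(D) = −4x³ ÷ x³ = −4. Subtract (−4)·D = −4x³ + 12x² + 32. Remainder: −x − 5.

R(x) = −x − 5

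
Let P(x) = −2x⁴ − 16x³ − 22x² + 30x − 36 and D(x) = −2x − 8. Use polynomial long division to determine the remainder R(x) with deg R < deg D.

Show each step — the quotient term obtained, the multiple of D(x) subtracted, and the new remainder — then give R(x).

Step 1: lead(−2x⁴ − 16x³ − 22x² + 30x − 36) ÷ lead(D) = −2x⁴ ÷ −2x = x³. Subtract (x³)·D = −2x⁴ − 8x³. Remainder: −8x³ − 22x² + 30x − 36.
Step 2: lead(−8x³ − 22x² + 30x − 36) ÷ lead(D) = −8x³ ÷ −2x = 4x². Subtract (4x²)·D = −8x³ − 32x². Remainder: 10x² + 30x − 36.
Step 3: lead(10x² + 30x − 36) ÷ lead(D) = 10x² ÷ −2x = −5x. Subtract (−5x)·D = 10x² + 40x. Remainder: −10x − 36.
Step 4: lead(−10x − 36) ÷ lead(D) = −10x ÷ −2x = 5. Subtract (5)·D = −10x − 40. Remainder: 4.

R(x) = 4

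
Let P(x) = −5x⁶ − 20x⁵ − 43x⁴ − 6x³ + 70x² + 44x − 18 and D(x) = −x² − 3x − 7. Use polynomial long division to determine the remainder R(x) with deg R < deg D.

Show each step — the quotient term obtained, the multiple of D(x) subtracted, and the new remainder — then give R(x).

R(x) = −3x + 3

Step 1: lead(−5x⁶ − 20x⁵ − 43x⁴ − 6x³ + 70x² + 44x − 18) ÷ lead(D) = −5x⁶ ÷ −x² = 5x⁴. Subtract (5x⁴)·D = −5x⁶ − 15x⁵ − 35x⁴. Remainder: −5x⁵ − 8x⁴ − 6x³ + 70x² + 44x − 18.
Step 2: lead(−5x⁵ − 8x⁴ − 6x³ + 70x² + 44x − 18) ÷ lead(D) = −5x⁵ ÷ −x² = 5x³. Subtract (5x³)·D = −5x⁵ − 15x⁴ − 35x³. Remainder: 7x⁴ + 29x³ + 70x² + 44x − 18.
Step 3: lead(7x⁴ + 29x³ + 70x² + 44x − 18) ÷ lead(D) = 7x⁴ ÷ −x² = −7x². Subtract (−7x²)·D = 7x⁴ + 21x³ + 49x². Remainder: 8x³ + 21x² + 44x − 18.
Step 4: lead(8x³ + 21x² + 44x − 18) ÷ lead(D) = 8x³ ÷ −x² = −8x. Subtract (−8x)·D = 8x³ + 24x² + 56x. Remainder: −3x² − 12x − 18.
Step 5: lead(−3x² − 12x − 18) ÷ lead(D) = −3x² ÷ −x² = 3. Subtract (3)·D = −3x² − 9x − 21. Remainder: −3x + 3.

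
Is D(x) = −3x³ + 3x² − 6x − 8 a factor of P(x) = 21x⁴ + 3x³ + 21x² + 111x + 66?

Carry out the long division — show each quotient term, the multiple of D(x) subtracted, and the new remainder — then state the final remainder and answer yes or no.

R(x) = 3x² + 7x + 2, so D(x) is not a factor of P(x). no

Step 1: lead(21x⁴ + 3x³ + 21x² + 111x + 66) ÷ lead(D) = 21x⁴ ÷ −3x³ = −7x. Subtract (−7x)·D = 21x⁴ − 21x³ + 42x² + 56x. Remainder: 24x³ − 21x² + 55x + 66.
Step 2: lead(24x³ − 21x² + 55x + 66) ÷ lead(D) = 24x³ ÷ −3x³ = −8. Subtract (−8)·D = 24x³ − 24x² + 48x + 64. Remainder: 3x² + 7x + 2.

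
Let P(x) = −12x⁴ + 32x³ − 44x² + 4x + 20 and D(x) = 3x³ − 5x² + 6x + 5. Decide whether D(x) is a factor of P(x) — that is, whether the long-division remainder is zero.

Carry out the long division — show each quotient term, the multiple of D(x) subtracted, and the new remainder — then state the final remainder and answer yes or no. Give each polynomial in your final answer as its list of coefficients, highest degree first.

Step 1: lead(−12x⁴ + 32x³ − 44x² + 4x + 20) ÷ lead(D) = −12x⁴ ÷ 3x³ = −4x. Subtract (−4x)·D = −12x⁴ + 20x³ − 24x² − 20x. Remainder: 12x³ − 20x² + 24x + 20.
Step 2: lead(12x³ − 20x² + 24x + 20) ÷ lead(D) = 12x³ ÷ 3x³ = 4. Subtract (4)·D = 12x³ − 20x² + 24x + 20. Remainder: 0.

R = [0], so D(x) is a factor of P(x). yes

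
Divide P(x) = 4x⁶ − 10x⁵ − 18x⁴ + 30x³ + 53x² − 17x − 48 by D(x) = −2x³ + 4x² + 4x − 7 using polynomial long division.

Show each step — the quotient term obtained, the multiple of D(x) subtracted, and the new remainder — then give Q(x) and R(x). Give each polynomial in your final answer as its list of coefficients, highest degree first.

Step 1: lead(4x⁶ − 10x⁵ − 18x⁴ + 30x³ + 53x² − 17x − 48) ÷ lead(D) = 4x⁶ ÷ −2x³ = −2x³. Subtract (−2x³)·D = 4x⁶ − 8x⁵ − 8x⁴ + 14x³. Remainder: −2x⁵ − 10x⁴ + 16x³ + 53x² − 17x − 48.
Step 2: lead(−2x⁵ − 10x⁴ + 16x³ + 53x² − 17x − 48) ÷ lead(D) = −2x⁵ ÷ −2x³ = x². Subtract (x²)·D = −2x⁵ + 4x⁴ + 4x³ − 7x². Remainder: −14x⁴ + 12x³ + 60x² − 17x − 48.
Step 3: lead(−14x⁴ + 12x³ + 60x² − 17x − 48) ÷ lead(D) = −14x⁴ ÷ −2x³ = 7x. Subtract (7x)·D = −14x⁴ + 28x³ + 28x² − 49x. Remainder: −16x³ + 32x² + 32x − 48.
Step 4: lead(−16x³ + 32x² + 32x − 48) ÷ lead(D) = −16x³ ÷ −2x³ = 8. Subtract (8)·D = −16x³ + 32x² + 32x − 56. Remainder: 8.

Q = [-2, 1, 7, 8]; R = [8]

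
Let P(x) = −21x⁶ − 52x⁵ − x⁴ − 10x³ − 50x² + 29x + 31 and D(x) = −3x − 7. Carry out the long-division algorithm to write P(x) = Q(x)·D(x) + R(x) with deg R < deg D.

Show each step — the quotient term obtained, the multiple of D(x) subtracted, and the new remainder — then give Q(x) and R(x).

Q(x) = 7x⁵ + x⁴ − 2x³ + 8x² − 2x − 5; R(x) = −4

Step 1: lead(−21x⁶ − 52x⁵ − x⁴ − 10x³ − 50x² + 29x + 31) ÷ lead(D) = −21x⁶ ÷ −3x = 7x⁵. Subtract (7x⁵)·D = −21x⁶ − 49x⁵. Remainder: −3x⁵ − x⁴ − 10x³ − 50x² + 29x + 31.
Step 2: lead(−3x⁵ − x⁴ − 10x³ − 50x² + 29x + 31) ÷ lead(D) = −3x⁵ ÷ −3x = x⁴. Subtract (x⁴)·D = −3x⁵ − 7x⁴. Remainder: 6x⁴ − 10x³ − 50x² + 29x + 31.
Step 3: lead(6x⁴ − 10x³ − 50x² + 29x + 31) ÷ lead(D) = 6x⁴ ÷ −3x = −2x³. Subtract (−2x³)·D = 6x⁴ + 14x³. Remainder: −24x³ − 50x² + 29x + 31.
Step 4: lead(−24x³ − 50x² + 29x + 31) ÷ lead(D) = −24x³ ÷ −3x = 8x². Subtract (8x²)·D = −24x³ − 56x². Remainder: 6x² + 29x + 31.
Step 5: lead(6x² + 29x + 31) ÷ lead(D) = 6x² ÷ −3x = −2x. Subtract (−2x)·D = 6x² + 14x. Remainder: 15x + 31.
Step 6: lead(15x + 31) ÷ lead(D) = 15x ÷ −3x = −5. Subtract (−5)·D = 15x + 35. Remainder: −4.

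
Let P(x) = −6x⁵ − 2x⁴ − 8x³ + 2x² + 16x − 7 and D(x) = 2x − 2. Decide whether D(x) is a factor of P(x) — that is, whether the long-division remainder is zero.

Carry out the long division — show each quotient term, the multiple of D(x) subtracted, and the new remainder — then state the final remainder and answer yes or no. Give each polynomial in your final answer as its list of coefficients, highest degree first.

R = [-5], so D(x) is not a factor of P(x). no

Step 1: lead(−6x⁵ − 2x⁴ − 8x³ + 2x² + 16x − 7) ÷ lead(D) = −6x⁵ ÷ 2x = −3x⁴. Subtract (−3x⁴)·D = −6x⁵ + 6x⁴. Remainder: −8x⁴ − 8x³ + 2x² + 16x − 7.
Step 2: lead(−8x⁴ − 8x³ + 2x² + 16x − 7) ÷ lead(D) = −8x⁴ ÷ 2x = −4x³. Subtract (−4x³)·D = −8x⁴ + 8x³. Remainder: −16x³ + 2x² + 16x − 7.
Step 3: lead(−16x³ + 2x² + 16x − 7) ÷ lead(D) = −16x³ ÷ 2x = −8x². Subtract (−8x²)·D = −16x³ + 16x². Remainder: −14x² + 16x − 7.
Step 4: lead(−14x² + 16x − 7) ÷ lead(D) = −14x² ÷ 2x = −7x. Subtract (−7x)·D = −14x² + 14x. Remainder: 2x − 7.
Step 5: lead(2x − 7) ÷ lead(D) = 2x ÷ 2x = 1. Subtract (1)·D = 2x − 2. Remainder: −5.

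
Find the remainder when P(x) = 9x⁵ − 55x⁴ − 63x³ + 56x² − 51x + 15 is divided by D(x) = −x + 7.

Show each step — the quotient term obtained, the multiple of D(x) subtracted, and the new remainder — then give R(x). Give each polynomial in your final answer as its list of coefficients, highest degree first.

R = [1]

Step 1: lead(9x⁵ − 55x⁴ − 63x³ + 56x² − 51x + 15) ÷ lead(D) = 9x⁵ ÷ −x = −9x⁴. Subtract (−9x⁴)·D = 9x⁵ − 63x⁴. Remainder: 8x⁴ − 63x³ + 56x² − 51x + 15.
Step 2: lead(8x⁴ − 63x³ + 56x² − 51x + 15) ÷ lead(D) = 8x⁴ ÷ −x = −8x³. Subtract (−8x³)·D = 8x⁴ − 56x³. Remainder: −7x³ + 56x² − 51x + 15.
Step 3: lead(−7x³ + 56x² − 51x + 15) ÷ lead(D) = −7x³ ÷ −x = 7x². Subtract (7x²)·D = −7x³ + 49x². Remainder: 7x² − 51x + 15.
Step 4: lead(7x² − 51x + 15) ÷ lead(D) = 7x² ÷ −x = −7x. Subtract (−7x)·D = 7x² − 49x. Remainder: −2x + 15.
Step 5: lead(−2x + 15) ÷ lead(D) = −2x ÷ −x = 2. Subtract (2)·D = −2x + 14. Remainder: 1.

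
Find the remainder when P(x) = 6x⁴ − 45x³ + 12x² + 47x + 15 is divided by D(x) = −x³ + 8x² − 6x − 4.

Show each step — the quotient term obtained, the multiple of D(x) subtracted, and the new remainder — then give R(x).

R(x) = 5x + 3

Step 1: lead(6x⁴ − 45x³ + 12x² + 47x + 15) ÷ lead(D) = 6x⁴ ÷ −x³ = −6x. Subtract (−6x)·D = 6x⁴ − 48x³ + 36x² + 24x. Remainder: 3x³ − 24x² + 23x + 15.
Step 2: lead(3x³ − 24x² + 23x + 15) ÷ lead(D) = 3x³ ÷ −x³ = −3. Subtract (−3)·D = 3x³ − 24x² + 18x + 12. Remainder: 5x + 3.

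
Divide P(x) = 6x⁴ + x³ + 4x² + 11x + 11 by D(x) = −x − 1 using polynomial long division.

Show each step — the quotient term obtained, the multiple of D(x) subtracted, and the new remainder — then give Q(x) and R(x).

Step 1: lead(6x⁴ + x³ + 4x² + 11x + 11) ÷ lead(D) = 6x⁴ ÷ −x = −6x³. Subtract (−6x³)·D = 6x⁴ + 6x³. Remainder: −5x³ + 4x² + 11x + 11.
Step 2: lead(−5x³ + 4x² + 11x + 11) ÷ lead(D) = −5x³ ÷ −x = 5x². Subtract (5x²)·D = −5x³ − 5x². Remainder: 9x² + 11x + 11.
Step 3: lead(9x² + 11x + 11) ÷ lead(D) = 9x² ÷ −x = −9x. Subtract (−9x)·D = 9x² + 9x. Remainder: 2x + 11.
Step 4: lead(2x + 11) ÷ lead(D) = 2x ÷ −x = −2. Subtract (−2)·D = 2x + 2. Remainder: 9.

Q(x) = −6x³ + 5x² − 9x − 2; R(x) = 9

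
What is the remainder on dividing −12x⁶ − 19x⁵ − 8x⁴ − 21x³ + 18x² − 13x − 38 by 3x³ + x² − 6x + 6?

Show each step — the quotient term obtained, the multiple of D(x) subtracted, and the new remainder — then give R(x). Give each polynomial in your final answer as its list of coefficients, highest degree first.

Step 1: lead(−12x⁶ − 19x⁵ − 8x⁴ − 21x³ + 18x² − 13x − 38) ÷ lead(D) = −12x⁶ ÷ 3x³ = −4x³. Subtract (−4x³)·D = −12x⁶ − 4x⁵ + 24x⁴ − 24x³. Remainder: −15x⁵ − 32x⁴ + 3x³ + 18x² − 13x − 38.
Step 2: lead(−15x⁵ − 32x⁴ + 3x³ + 18x² − 13x − 38) ÷ lead(D) = −15x⁵ ÷ 3x³ = −5x². Subtract (−5x²)·D = −15x⁵ − 5x⁴ + 30x³ − 30x². Remainder: −27x⁴ − 27x³ + 48x² − 13x − 38.
Step 3: lead(−27x⁴ − 27x³ + 48x² − 13x − 38) ÷ lead(D) = −27x⁴ ÷ 3x³ = −9x. Subtract (−9x)·D = −27x⁴ − 9x³ + 54x² − 54x. Remainder: −18x³ − 6x² + 41x − 38.
Step 4: lead(−18x³ − 6x² + 41x − 38) ÷ lead(D) = −18x³ ÷ 3x³ = −6. Subtract (−6)·D = −18x³ − 6x² + 36x − 36. Remainder: 5x − 2.

R = [5, -2]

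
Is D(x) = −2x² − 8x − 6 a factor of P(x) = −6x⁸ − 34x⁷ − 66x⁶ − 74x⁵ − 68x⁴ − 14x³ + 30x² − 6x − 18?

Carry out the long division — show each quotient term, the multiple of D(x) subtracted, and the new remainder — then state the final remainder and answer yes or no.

Step 1: lead(−6x⁸ − 34x⁷ − 66x⁶ − 74x⁵ − 68x⁴ − 14x³ + 30x² − 6x − 18) ÷ lead(D) = −6x⁸ ÷ −2x² = 3x⁶. Subtract (3x⁶)·D = −6x⁸ − 24x⁷ − 18x⁶. Remainder: −10x⁷ − 48x⁶ − 74x⁵ − 68x⁴ − 14x³ + 30x² − 6x − 18.
Step 2: lead(−10x⁷ − 48x⁶ − 74x⁵ − 68x⁴ − 14x³ + 30x² − 6x − 18) ÷ lead(D) = −10x⁷ ÷ −2x² = 5x⁵. Subtract (5x⁵)·D = −10x⁷ − 40x⁶ − 30x⁵. Remainder: −8x⁶ − 44x⁵ − 68x⁴ − 14x³ + 30x² − 6x − 18.
Step 3: lead(−8x⁶ − 44x⁵ − 68x⁴ − 14x³ + 30x² − 6x − 18) ÷ lead(D) = −8x⁶ ÷ −2x² = 4x⁴. Subtract (4x⁴)·D = −8x⁶ − 32x⁵ − 24x⁴. Remainder: −12x⁵ − 44x⁴ − 14x³ + 30x² − 6x − 18.
Step 4: lead(−12x⁵ − 44x⁴ − 14x³ + 30x² − 6x − 18) ÷ lead(D) = −12x⁵ ÷ −2x² = 6x³. Subtract (6x³)·D = −12x⁵ − 48x⁴ − 36x³. Remainder: 4x⁴ + 22x³ + 30x² − 6x − 18.
Step 5: lead(4x⁴ + 22x³ + 30x² − 6x − 18) ÷ lead(D) = 4x⁴ ÷ −2x² = −2x². Subtract (−2x²)·D = 4x⁴ + 16x³ + 12x². Remainder: 6x³ + 18x² − 6x − 18.
Step 6: lead(6x³ + 18x² − 6x − 18) ÷ lead(D) = 6x³ ÷ −2x² = −3x. Subtract (−3x)·D = 6x³ + 24x² + 18x. Remainder: −6x² − 24x − 18.
Step 7: lead(−6x² − 24x − 18) ÷ lead(D) = −6x² ÷ −2x² = 3. Subtract (3)·D = −6x² − 24x − 18. Remainder: 0.

R(x) = 0, so D(x) is a factor of P(x). yes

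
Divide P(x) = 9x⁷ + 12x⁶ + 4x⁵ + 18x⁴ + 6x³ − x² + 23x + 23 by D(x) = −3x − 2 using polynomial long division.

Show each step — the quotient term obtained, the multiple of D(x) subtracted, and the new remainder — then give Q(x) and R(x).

Q(x) = −3x⁶ − 2x⁵ − 6x³ + 2x² − x − 7; R(x) = 9

Step 1: lead(9x⁷ + 12x⁶ + 4x⁵ + 18x⁴ + 6x³ − x² + 23x + 23) ÷ lead(D) = 9x⁷ ÷ −3x = −3x⁶. Subtract (−3x⁶)·D = 9x⁷ + 6x⁶. Remainder: 6x⁶ + 4x⁵ + 18x⁴ + 6x³ − x² + 23x + 23.
Step 2: lead(6x⁶ + 4x⁵ + 18x⁴ + 6x³ − x² + 23x + 23) ÷ lead(D) = 6x⁶ ÷ −3x = −2x⁵. Subtract (−2x⁵)·D = 6x⁶ + 4x⁵. Remainder: 18x⁴ + 6x³ − x² + 23x + 23.
Step 3: lead(18x⁴ + 6x³ − x² + 23x + 23) ÷ lead(D) = 18x⁴ ÷ −3x = −6x³. Subtract (−6x³)·D = 18x⁴ + 12x³. Remainder: −6x³ − x² + 23x + 23.
Step 4: lead(−6x³ − x² + 23x + 23) ÷ lead(D) = −6x³ ÷ −3x = 2x². Subtract (2x²)·D = −6x³ − 4x². Remainder: 3x² + 23x + 23.
Step 5: lead(3x² + 23x + 23) ÷ lead(D) = 3x² ÷ −3x = −x. Subtract (−x)·D = 3x² + 2x. Remainder: 21x + 23.
Step 6: lead(21x + 23) ÷ lead(D) = 21x ÷ −3x = −7. Subtract (−7)·D = 21x + 14. Remainder: 9.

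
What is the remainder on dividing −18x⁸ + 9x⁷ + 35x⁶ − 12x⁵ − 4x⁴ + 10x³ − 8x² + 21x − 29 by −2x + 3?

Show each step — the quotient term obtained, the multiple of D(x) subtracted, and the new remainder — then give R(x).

R(x) = −2

Step 1: lead(−18x⁸ + 9x⁷ + 35x⁶ − 12x⁵ − 4x⁴ + 10x³ − 8x² + 21x − 29) ÷ lead(D) = −18x⁸ ÷ −2x = 9x⁷. Subtract (9x⁷)·D = −18x⁸ + 27x⁷. Remainder: −18x⁷ + 35x⁶ − 12x⁵ − 4x⁴ + 10x³ − 8x² + 21x − 29.
Step 2: lead(−18x⁷ + 35x⁶ − 12x⁵ − 4x⁴ + 10x³ − 8x² + 21x − 29) ÷ lead(D) = −18x⁷ ÷ −2x = 9x⁶. Subtract (9x⁶)·D = −18x⁷ + 27x⁶. Remainder: 8x⁶ − 12x⁵ − 4x⁴ + 10x³ − 8x² + 21x − 29.
Step 3: lead(8x⁶ − 12x⁵ − 4x⁴ + 10x³ − 8x² + 21x − 29) ÷ lead(D) = 8x⁶ ÷ −2x = −4x⁵. Subtract (−4x⁵)·D = 8x⁶ − 12x⁵. Remainder: −4x⁴ + 10x³ − 8x² + 21x − 29.
Step 4: lead(−4x⁴ + 10x³ − 8x² + 21x − 29) ÷ lead(D) = −4x⁴ ÷ −2x = 2x³. Subtract (2x³)·D = −4x⁴ + 6x³. Remainder: 4x³ − 8x² + 21x − 29.
Step 5: lead(4x³ − 8x² + 21x − 29) ÷ lead(D) = 4x³ ÷ −2x = −2x². Subtract (−2x²)·D = 4x³ − 6x². Remainder: −2x² + 21x − 29.
Step 6: lead(−2x² + 21x − 29) ÷ lead(D) = −2x² ÷ −2x = x. Subtract (x)·D = −2x² + 3x. Remainder: 18x − 29.
Step 7: lead(18x − 29) ÷ lead(D) = 18x ÷ −2x = −9. Subtract (−9)·D = 18x − 27. Remainder: −2.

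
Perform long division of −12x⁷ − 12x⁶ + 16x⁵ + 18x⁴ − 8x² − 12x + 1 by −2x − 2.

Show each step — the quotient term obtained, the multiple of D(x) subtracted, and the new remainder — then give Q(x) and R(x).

Step 1: lead(−12x⁷ − 12x⁶ + 16x⁵ + 18x⁴ − 8x² − 12x + 1) ÷ lead(D) = −12x⁷ ÷ −2x = 6x⁶. Subtract (6x⁶)·D = −12x⁷ − 12x⁶. Remainder: 16x⁵ + 18x⁴ − 8x² − 12x + 1.
Step 2: lead(16x⁵ + 18x⁴ − 8x² − 12x + 1) ÷ lead(D) = 16x⁵ ÷ −2x = −8x⁴. Subtract (−8x⁴)·D = 16x⁵ + 16x⁴. Remainder: 2x⁴ − 8x² − 12x + 1.
Step 3: lead(2x⁴ − 8x² − 12x + 1) ÷ lead(D) = 2x⁴ ÷ −2x = −x³. Subtract (−x³)·D = 2x⁴ + 2x³. Remainder: −2x³ − 8x² − 12x + 1.
Step 4: lead(−2x³ − 8x² − 12x + 1) ÷ lead(D) = −2x³ ÷ −2x = x². Subtract (x²)·D = −2x³ − 2x². Remainder: −6x² − 12x + 1.
Step 5: lead(−6x² − 12x + 1) ÷ lead(D) = −6x² ÷ −2x = 3x. Subtract (3x)·D = −6x² − 6x. Remainder: −6x + 1.
Step 6: lead(−6x + 1) ÷ lead(D) = −6x ÷ −2x = 3. Subtract (3)·D = −6x − 6. Remainder: 7.

Q(x) = 6x⁶ − 8x⁴ − x³ + x² + 3x + 3; R(x) = 7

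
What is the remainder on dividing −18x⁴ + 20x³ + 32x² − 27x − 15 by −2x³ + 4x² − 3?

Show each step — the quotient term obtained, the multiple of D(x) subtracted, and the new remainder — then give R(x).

R(x) = 9

Step 1: lead(−18x⁴ + 20x³ + 32x² − 27x − 15) ÷ lead(D) = −18x⁴ ÷ −2x³ = 9x. Subtract (9x)·D = −18x⁴ + 36x³ − 27x. Remainder: −16x³ + 32x² − 15.
Step 2: lead(−16x³ + 32x² − 15) ÷ lead(D) = −16x³ ÷ −2x³ = 8. Subtract (8)·D = −16x³ + 32x² − 24. Remainder: 9.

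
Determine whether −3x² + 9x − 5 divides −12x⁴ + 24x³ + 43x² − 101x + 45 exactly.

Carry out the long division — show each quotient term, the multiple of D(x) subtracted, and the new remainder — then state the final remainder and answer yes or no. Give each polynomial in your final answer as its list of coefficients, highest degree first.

Step 1: lead(−12x⁴ + 24x³ + 43x² − 101x + 45) ÷ lead(D) = −12x⁴ ÷ −3x² = 4x². Subtract (4x²)·D = −12x⁴ + 36x³ − 20x². Remainder: −12x³ + 63x² − 101x + 45.
Step 2: lead(−12x³ + 63x² − 101x + 45) ÷ lead(D) = −12x³ ÷ −3x² = 4x. Subtract (4x)·D = −12x³ + 36x² − 20x. Remainder: 27x² − 81x + 45.
Step 3: lead(27x² − 81x + 45) ÷ lead(D) = 27x² ÷ −3x² = −9. Subtract (−9)·D = 27x² − 81x + 45. Remainder: 0.

R = [0], so D(x) is a factor of P(x). yes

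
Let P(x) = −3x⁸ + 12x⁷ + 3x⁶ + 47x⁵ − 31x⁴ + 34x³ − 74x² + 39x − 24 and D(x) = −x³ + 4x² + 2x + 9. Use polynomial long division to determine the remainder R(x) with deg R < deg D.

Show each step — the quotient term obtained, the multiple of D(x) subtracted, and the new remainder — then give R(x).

R(x) = 3

Step 1: lead(−3x⁸ + 12x⁷ + 3x⁶ + 47x⁵ − 31x⁴ + 34x³ − 74x² + 39x − 24) ÷ lead(D) = −3x⁸ ÷ −x³ = 3x⁵. Subtract (3x⁵)·D = −3x⁸ + 12x⁷ + 6x⁶ + 27x⁵. Remainder: −3x⁶ + 20x⁵ − 31x⁴ + 34x³ − 74x² + 39x − 24.
Step 2: lead(−3x⁶ + 20x⁵ − 31x⁴ + 34x³ − 74x² + 39x − 24) ÷ lead(D) = −3x⁶ ÷ −x³ = 3x³. Subtract (3x³)·D = −3x⁶ + 12x⁵ + 6x⁴ + 27x³. Remainder: 8x⁵ − 37x⁴ + 7x³ − 74x² + 39x − 24.
Step 3: lead(8x⁵ − 37x⁴ + 7x³ − 74x² + 39x − 24) ÷ lead(D) = 8x⁵ ÷ −x³ = −8x². Subtract (−8x²)·D = 8x⁵ − 32x⁴ − 16x³ − 72x². Remainder: −5x⁴ + 23x³ − 2x² + 39x − 24.
Step 4: lead(−5x⁴ + 23x³ − 2x² + 39x − 24) ÷ lead(D) = −5x⁴ ÷ −x³ = 5x. Subtract (5x)·D = −5x⁴ + 20x³ + 10x² + 45x. Remainder: 3x³ − 12x² − 6x − 24.
Step 5: lead(3x³ − 12x² − 6x − 24) ÷ lead(D) = 3x³ ÷ −x³ = −3. Subtract (−3)·D = 3x³ − 12x² − 6x − 27. Remainder: 3.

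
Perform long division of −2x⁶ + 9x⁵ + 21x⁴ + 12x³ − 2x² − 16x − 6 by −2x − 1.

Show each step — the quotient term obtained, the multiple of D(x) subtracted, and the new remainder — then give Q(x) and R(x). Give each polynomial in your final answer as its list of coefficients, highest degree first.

Q = [1, -5, -8, -2, 2, 7]; R = [1]

Step 1: lead(−2x⁶ + 9x⁵ + 21x⁴ + 12x³ − 2x² − 16x − 6) ÷ lead(D) = −2x⁶ ÷ −2x = x⁵. Subtract (x⁵)·D = −2x⁶ − x⁵. Remainder: 10x⁵ + 21x⁴ + 12x³ − 2x² − 16x − 6.
Step 2: lead(10x⁵ + 21x⁴ + 12x³ − 2x² − 16x − 6) ÷ lead(D) = 10x⁵ ÷ −2x = −5x⁴. Subtract (−5x⁴)·D = 10x⁵ + 5x⁴. Remainder: 16x⁴ + 12x³ − 2x² − 16x − 6.
Step 3: lead(16x⁴ + 12x³ − 2x² − 16x − 6) ÷ lead(D) = 16x⁴ ÷ −2x = −8x³. Subtract (−8x³)·D = 16x⁴ + 8x³. Remainder: 4x³ − 2x² − 16x − 6.
Step 4: lead(4x³ − 2x² − 16x − 6) ÷ lead(D) = 4x³ ÷ −2x = −2x². Subtract (−2x²)·D = 4x³ + 2x². Remainder: −4x² − 16x − 6.
Step 5: lead(−4x² − 16x − 6) ÷ lead(D) = −4x² ÷ −2x = 2x. Subtract (2x)·D = −4x² − 2x. Remainder: −14x − 6.
Step 6: lead(−14x − 6) ÷ lead(D) = −14x ÷ −2x = 7. Subtract (7)·D = −14x − 7. Remainder: 1.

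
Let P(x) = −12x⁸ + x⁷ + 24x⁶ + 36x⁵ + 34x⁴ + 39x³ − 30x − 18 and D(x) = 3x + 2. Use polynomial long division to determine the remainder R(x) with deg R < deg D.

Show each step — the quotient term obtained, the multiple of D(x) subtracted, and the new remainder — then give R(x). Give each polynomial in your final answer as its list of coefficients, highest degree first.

Step 1: lead(−12x⁸ + x⁷ + 24x⁶ + 36x⁵ + 34x⁴ + 39x³ − 30x − 18) ÷ lead(D) = −12x⁸ ÷ 3x = −4x⁷. Subtract (−4x⁷)·D = −12x⁸ − 8x⁷. Remainder: 9x⁷ + 24x⁶ + 36x⁵ + 34x⁴ + 39x³ − 30x − 18.
Step 2: lead(9x⁷ + 24x⁶ + 36x⁵ + 34x⁴ + 39x³ − 30x − 18) ÷ lead(D) = 9x⁷ ÷ 3x = 3x⁶. Subtract (3x⁶)·D = 9x⁷ + 6x⁶. Remainder: 18x⁶ + 36x⁵ + 34x⁴ + 39x³ − 30x − 18.
Step 3: lead(18x⁶ + 36x⁵ + 34x⁴ + 39x³ − 30x − 18) ÷ lead(D) = 18x⁶ ÷ 3x = 6x⁵. Subtract (6x⁵)·D = 18x⁶ + 12x⁵. Remainder: 24x⁵ + 34x⁴ + 39x³ − 30x − 18.
Step 4: lead(24x⁵ + 34x⁴ + 39x³ − 30x − 18) ÷ lead(D) = 24x⁵ ÷ 3x = 8x⁴. Subtract (8x⁴)·D = 24x⁵ + 16x⁴. Remainder: 18x⁴ + 39x³ − 30x − 18.
Step 5: lead(18x⁴ + 39x³ − 30x − 18) ÷ lead(D) = 18x⁴ ÷ 3x = 6x³. Subtract (6x³)·D = 18x⁴ + 12x³. Remainder: 27x³ − 30x − 18.
Step 6: lead(27x³ − 30x − 18) ÷ lead(D) = 27x³ ÷ 3x = 9x². Subtract (9x²)·D = 27x³ + 18x². Remainder: −18x² − 30x − 18.
Step 7: lead(−18x² − 30x − 18) ÷ lead(D) = −18x² ÷ 3x = −6x. Subtract (−6x)·D = −18x² − 12x. Remainder: −18x − 18.
Step 8: lead(−18x − 18) ÷ lead(D) = −18x ÷ 3x = −6. Subtract (−6)·D = −18x − 12. Remainder: −6.

R = [-6]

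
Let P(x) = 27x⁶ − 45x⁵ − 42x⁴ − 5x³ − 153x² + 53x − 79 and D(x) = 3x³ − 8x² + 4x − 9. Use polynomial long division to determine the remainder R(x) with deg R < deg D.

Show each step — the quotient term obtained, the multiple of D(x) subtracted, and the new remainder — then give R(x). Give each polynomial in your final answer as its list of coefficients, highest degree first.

R = [3, -7]

Step 1: lead(27x⁶ − 45x⁵ − 42x⁴ − 5x³ − 153x² + 53x − 79) ÷ lead(D) = 27x⁶ ÷ 3x³ = 9x³. Subtract (9x³)·D = 27x⁶ − 72x⁵ + 36x⁴ − 81x³. Remainder: 27x⁵ − 78x⁴ + 76x³ − 153x² + 53x − 79.
Step 2: lead(27x⁵ − 78x⁴ + 76x³ − 153x² + 53x − 79) ÷ lead(D) = 27x⁵ ÷ 3x³ = 9x². Subtract (9x²)·D = 27x⁵ − 72x⁴ + 36x³ − 81x². Remainder: −6x⁴ + 40x³ − 72x² + 53x − 79.
Step 3: lead(−6x⁴ + 40x³ − 72x² + 53x − 79) ÷ lead(D) = −6x⁴ ÷ 3x³ = −2x. Subtract (−2x)·D = −6x⁴ + 16x³ − 8x² + 18x. Remainder: 24x³ − 64x² + 35x − 79.
Step 4: lead(24x³ − 64x² + 35x − 79) ÷ lead(D) = 24x³ ÷ 3x³ = 8. Subtract (8)·D = 24x³ − 64x² + 32x − 72. Remainder: 3x − 7.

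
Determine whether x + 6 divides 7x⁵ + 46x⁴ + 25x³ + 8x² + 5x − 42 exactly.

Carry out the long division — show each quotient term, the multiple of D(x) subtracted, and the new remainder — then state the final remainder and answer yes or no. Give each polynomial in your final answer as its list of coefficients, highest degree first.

Step 1: lead(7x⁵ + 46x⁴ + 25x³ + 8x² + 5x − 42) ÷ lead(D) = 7x⁵ ÷ x = 7x⁴. Subtract (7x⁴)·D = 7x⁵ + 42x⁴. Remainder: 4x⁴ + 25x³ + 8x² + 5x − 42.
Step 2: lead(4x⁴ + 25x³ + 8x² + 5x − 42) ÷ lead(D) = 4x⁴ ÷ x = 4x³. Subtract (4x³)·D = 4x⁴ + 24x³. Remainder: x³ + 8x² + 5x − 42.
Step 3: lead(x³ + 8x² + 5x − 42) ÷ lead(D) = x³ ÷ x = x². Subtract (x²)·D = x³ + 6x². Remainder: 2x² + 5x − 42.
Step 4: lead(2x² + 5x − 42) ÷ lead(D) = 2x² ÷ x = 2x. Subtract (2x)·D = 2x² + 12x. Remainder: −7x − 42.
Step 5: lead(−7x − 42) ÷ lead(D) = −7x ÷ x = −7. Subtract (−7)·D = −7x − 42. Remainder: 0.

R = [0], so D(x) is a factor of P(x). yes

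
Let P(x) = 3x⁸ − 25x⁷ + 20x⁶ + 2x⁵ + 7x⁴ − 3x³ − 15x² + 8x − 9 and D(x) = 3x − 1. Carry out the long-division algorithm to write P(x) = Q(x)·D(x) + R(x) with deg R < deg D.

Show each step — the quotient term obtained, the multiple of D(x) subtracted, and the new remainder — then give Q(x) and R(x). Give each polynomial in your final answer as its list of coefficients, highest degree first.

Step 1: lead(3x⁸ − 25x⁷ + 20x⁶ + 2x⁵ + 7x⁴ − 3x³ − 15x² + 8x − 9) ÷ lead(D) = 3x⁸ ÷ 3x = x⁷. Subtract (x⁷)·D = 3x⁸ − x⁷. Remainder: −24x⁷ + 20x⁶ + 2x⁵ + 7x⁴ − 3x³ − 15x² + 8x − 9.
Step 2: lead(−24x⁷ + 20x⁶ + 2x⁵ + 7x⁴ − 3x³ − 15x² + 8x − 9) ÷ lead(D) = −24x⁷ ÷ 3x = −8x⁶. Subtract (−8x⁶)·D = −24x⁷ + 8x⁶. Remainder: 12x⁶ + 2x⁵ + 7x⁴ − 3x³ − 15x² + 8x − 9.
Step 3: lead(12x⁶ + 2x⁵ + 7x⁴ − 3x³ − 15x² + 8x − 9) ÷ lead(D) = 12x⁶ ÷ 3x = 4x⁵. Subtract (4x⁵)·D = 12x⁶ − 4x⁵. Remainder: 6x⁵ + 7x⁴ − 3x³ − 15x² + 8x − 9.
Step 4: lead(6x⁵ + 7x⁴ − 3x³ − 15x² + 8x − 9) ÷ lead(D) = 6x⁵ ÷ 3x = 2x⁴. Subtract (2x⁴)·D = 6x⁵ − 2x⁴. Remainder: 9x⁴ − 3x³ − 15x² + 8x − 9.
Step 5: lead(9x⁴ − 3x³ − 15x² + 8x − 9) ÷ lead(D) = 9x⁴ ÷ 3x = 3x³. Subtract (3x³)·D = 9x⁴ − 3x³. Remainder: −15x² + 8x − 9.
Step 6: lead(−15x² + 8x − 9) ÷ lead(D) = −15x² ÷ 3x = −5x. Subtract (−5x)·D = −15x² + 5x. Remainder: 3x − 9.
Step 7: lead(3x − 9) ÷ lead(D) = 3x ÷ 3x = 1. Subtract (1)·D = 3x − 1. Remainder: −8.

Q = [1, -8, 4, 2, 3, 0, -5, 1]; R = [-8]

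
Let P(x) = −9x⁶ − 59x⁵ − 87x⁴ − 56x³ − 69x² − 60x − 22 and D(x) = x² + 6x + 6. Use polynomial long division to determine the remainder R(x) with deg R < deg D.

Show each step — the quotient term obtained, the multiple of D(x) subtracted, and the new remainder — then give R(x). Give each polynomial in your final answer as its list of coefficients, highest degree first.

R = [6, -4]

Step 1: lead(−9x⁶ − 59x⁵ − 87x⁴ − 56x³ − 69x² − 60x − 22) ÷ lead(D) = −9x⁶ ÷ x² = −9x⁴. Subtract (−9x⁴)·D = −9x⁶ − 54x⁵ − 54x⁴. Remainder: −5x⁵ − 33x⁴ − 56x³ − 69x² − 60x − 22.
Step 2: lead(−5x⁵ − 33x⁴ − 56x³ − 69x² − 60x − 22) ÷ lead(D) = −5x⁵ ÷ x² = −5x³. Subtract (−5x³)·D = −5x⁵ − 30x⁴ − 30x³. Remainder: −3x⁴ − 26x³ − 69x² − 60x − 22.
Step 3: lead(−3x⁴ − 26x³ − 69x² − 60x − 22) ÷ lead(D) = −3x⁴ ÷ x² = −3x². Subtract (−3x²)·D = −3x⁴ − 18x³ − 18x². Remainder: −8x³ − 51x² − 60x − 22.
Step 4: lead(−8x³ − 51x² − 60x − 22) ÷ lead(D) = −8x³ ÷ x² = −8x. Subtract (−8x)·D = −8x³ − 48x² − 48x. Remainder: −3x² − 12x − 22.
Step 5: lead(−3x² − 12x − 22) ÷ lead(D) = −3x² ÷ x² = −3. Subtract (−3)·D = −3x² − 18x − 18. Remainder: 6x − 4.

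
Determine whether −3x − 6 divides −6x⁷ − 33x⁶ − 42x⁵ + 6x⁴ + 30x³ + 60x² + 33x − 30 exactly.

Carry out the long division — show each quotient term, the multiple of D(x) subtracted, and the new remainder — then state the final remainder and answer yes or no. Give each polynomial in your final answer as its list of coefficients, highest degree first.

Step 1: lead(−6x⁷ − 33x⁶ − 42x⁵ + 6x⁴ + 30x³ + 60x² + 33x − 30) ÷ lead(D) = −6x⁷ ÷ −3x = 2x⁶. Subtract (2x⁶)·D = −6x⁷ − 12x⁶. Remainder: −21x⁶ − 42x⁵ + 6x⁴ + 30x³ + 60x² + 33x − 30.
Step 2: lead(−21x⁶ − 42x⁵ + 6x⁴ + 30x³ + 60x² + 33x − 30) ÷ lead(D) = −21x⁶ ÷ −3x = 7x⁵. Subtract (7x⁵)·D = −21x⁶ − 42x⁵. Remainder: 6x⁴ + 30x³ + 60x² + 33x − 30.
Step 3: lead(6x⁴ + 30x³ + 60x² + 33x − 30) ÷ lead(D) = 6x⁴ ÷ −3x = −2x³. Subtract (−2x³)·D = 6x⁴ + 12x³. Remainder: 18x³ + 60x² + 33x − 30.
Step 4: lead(18x³ + 60x² + 33x − 30) ÷ lead(D) = 18x³ ÷ −3x = −6x². Subtract (−6x²)·D = 18x³ + 36x². Remainder: 24x² + 33x − 30.
Step 5: lead(24x² + 33x − 30) ÷ lead(D) = 24x² ÷ −3x = −8x. Subtract (−8x)·D = 24x² + 48x. Remainder: −15x − 30.
Step 6: lead(−15x − 30) ÷ lead(D) = −15x ÷ −3x = 5. Subtract (5)·D = −15x − 30. Remainder: 0.

R = [0], so D(x) is a factor of P(x). yes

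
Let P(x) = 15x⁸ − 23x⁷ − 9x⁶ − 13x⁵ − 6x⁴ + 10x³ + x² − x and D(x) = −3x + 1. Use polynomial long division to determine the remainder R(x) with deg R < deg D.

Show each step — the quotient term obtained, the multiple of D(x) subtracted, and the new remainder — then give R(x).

R(x) = 0

Step 1: lead(15x⁸ − 23x⁷ − 9x⁶ − 13x⁵ − 6x⁴ + 10x³ + x² − x) ÷ lead(D) = 15x⁸ ÷ −3x = −5x⁷. Subtract (−5x⁷)·D = 15x⁸ − 5x⁷. Remainder: −18x⁷ − 9x⁶ − 13x⁵ − 6x⁴ + 10x³ + x² − x.
Step 2: lead(−18x⁷ − 9x⁶ − 13x⁵ − 6x⁴ + 10x³ + x² − x) ÷ lead(D) = −18x⁷ ÷ −3x = 6x⁶. Subtract (6x⁶)·D = −18x⁷ + 6x⁶. Remainder: −15x⁶ − 13x⁵ − 6x⁴ + 10x³ + x² − x.
Step 3: lead(−15x⁶ − 13x⁵ − 6x⁴ + 10x³ + x² − x) ÷ lead(D) = −15x⁶ ÷ −3x = 5x⁵. Subtract (5x⁵)·D = −15x⁶ + 5x⁵. Remainder: −18x⁵ − 6x⁴ + 10x³ + x² − x.
Step 4: lead(−18x⁵ − 6x⁴ + 10x³ + x² − x) ÷ lead(D) = −18x⁵ ÷ −3x = 6x⁴. Subtract (6x⁴)·D = −18x⁵ + 6x⁴. Remainder: −12x⁴ + 10x³ + x² − x.
Step 5: lead(−12x⁴ + 10x³ + x² − x) ÷ lead(D) = −12x⁴ ÷ −3x = 4x³. Subtract (4x³)·D = −12x⁴ + 4x³. Remainder: 6x³ + x² − x.
Step 6: lead(6x³ + x² − x) ÷ lead(D) = 6x³ ÷ −3x = −2x². Subtract (−2x²)·D = 6x³ − 2x². Remainder: 3x² − x.
Step 7: lead(3x² − x) ÷ lead(D) = 3x² ÷ −3x = −x. Subtract (−x)·D = 3x² − x. Remainder: 0.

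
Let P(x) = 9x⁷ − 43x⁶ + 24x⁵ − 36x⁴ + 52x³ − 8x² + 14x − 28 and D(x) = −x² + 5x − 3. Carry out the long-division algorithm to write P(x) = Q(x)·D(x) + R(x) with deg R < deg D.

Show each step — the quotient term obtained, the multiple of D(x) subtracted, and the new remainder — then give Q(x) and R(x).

Q(x) = −9x⁵ − 2x⁴ − 7x³ + 7x² + 4x + 7; R(x) = −9x − 7

Step 1: lead(9x⁷ − 43x⁶ + 24x⁵ − 36x⁴ + 52x³ − 8x² + 14x − 28) ÷ lead(D) = 9x⁷ ÷ −x² = −9x⁵. Subtract (−9x⁵)·D = 9x⁷ − 45x⁶ + 27x⁵. Remainder: 2x⁶ − 3x⁵ − 36x⁴ + 52x³ − 8x² + 14x − 28.
Step 2: lead(2x⁶ − 3x⁵ − 36x⁴ + 52x³ − 8x² + 14x − 28) ÷ lead(D) = 2x⁶ ÷ −x² = −2x⁴. Subtract (−2x⁴)·D = 2x⁶ − 10x⁵ + 6x⁴. Remainder: 7x⁵ − 42x⁴ + 52x³ − 8x² + 14x − 28.
Step 3: lead(7x⁵ − 42x⁴ + 52x³ − 8x² + 14x − 28) ÷ lead(D) = 7x⁵ ÷ −x² = −7x³. Subtract (−7x³)·D = 7x⁵ − 35x⁴ + 21x³. Remainder: −7x⁴ + 31x³ − 8x² + 14x − 28.
Step 4: lead(−7x⁴ + 31x³ − 8x² + 14x − 28) ÷ lead(D) = −7x⁴ ÷ −x² = 7x². Subtract (7x²)·D = −7x⁴ + 35x³ − 21x². Remainder: −4x³ + 13x² + 14x − 28.
Step 5: lead(−4x³ + 13x² + 14x − 28) ÷ lead(D) = −4x³ ÷ −x² = 4x. Subtract (4x)·D = −4x³ + 20x² − 12x. Remainder: −7x² + 26x − 28.
Step 6: lead(−7x² + 26x − 28) ÷ lead(D) = −7x² ÷ −x² = 7. Subtract (7)·D = −7x² + 35x − 21. Remainder: −9x − 7.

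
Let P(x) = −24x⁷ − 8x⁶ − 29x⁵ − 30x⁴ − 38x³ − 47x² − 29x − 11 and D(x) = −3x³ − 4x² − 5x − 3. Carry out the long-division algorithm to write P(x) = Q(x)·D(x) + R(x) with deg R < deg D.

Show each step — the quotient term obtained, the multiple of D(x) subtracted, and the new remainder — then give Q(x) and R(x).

Step 1: lead(−24x⁷ − 8x⁶ − 29x⁵ − 30x⁴ − 38x³ − 47x² − 29x − 11) ÷ lead(D) = −24x⁷ ÷ −3x³ = 8x⁴. Subtract (8x⁴)·D = −24x⁷ − 32x⁶ − 40x⁵ − 24x⁴. Remainder: 24x⁶ + 11x⁵ − 6x⁴ − 38x³ − 47x² − 29x − 11.
Step 2: lead(24x⁶ + 11x⁵ − 6x⁴ − 38x³ − 47x² − 29x − 11) ÷ lead(D) = 24x⁶ ÷ −3x³ = −8x³. Subtract (−8x³)·D = 24x⁶ + 32x⁵ + 40x⁴ + 24x³. Remainder: −21x⁵ − 46x⁴ − 62x³ − 47x² − 29x − 11.
Step 3: lead(−21x⁵ − 46x⁴ − 62x³ − 47x² − 29x − 11) ÷ lead(D) = −21x⁵ ÷ −3x³ = 7x². Subtract (7x²)·D = −21x⁵ − 28x⁴ − 35x³ − 21x². Remainder: −18x⁴ − 27x³ − 26x² − 29x − 11.
Step 4: lead(−18x⁴ − 27x³ − 26x² − 29x − 11) ÷ lead(D) = −18x⁴ ÷ −3x³ = 6x. Subtract (6x)·D = −18x⁴ − 24x³ − 30x² − 18x. Remainder: −3x³ + 4x² − 11x − 11.
Step 5: lead(−3x³ + 4x² − 11x − 11) ÷ lead(D) = −3x³ ÷ −3x³ = 1. Subtract (1)·D = −3x³ − 4x² − 5x − 3. Remainder: 8x² − 6x − 8.

Q(x) = 8x⁴ − 8x³ + 7x² + 6x + 1; R(x) = 8x² − 6x − 8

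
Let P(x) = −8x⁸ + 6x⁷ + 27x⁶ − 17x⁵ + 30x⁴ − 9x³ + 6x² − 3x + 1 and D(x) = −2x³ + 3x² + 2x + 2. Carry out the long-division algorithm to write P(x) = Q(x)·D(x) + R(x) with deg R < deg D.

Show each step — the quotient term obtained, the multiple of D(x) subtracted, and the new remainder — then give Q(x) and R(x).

Step 1: lead(−8x⁸ + 6x⁷ + 27x⁶ − 17x⁵ + 30x⁴ − 9x³ + 6x² − 3x + 1) ÷ lead(D) = −8x⁸ ÷ −2x³ = 4x⁵. Subtract (4x⁵)·D = −8x⁸ + 12x⁷ + 8x⁶ + 8x⁵. Remainder: −6x⁷ + 19x⁶ − 25x⁵ + 30x⁴ − 9x³ + 6x² − 3x + 1.
Step 2: lead(−6x⁷ + 19x⁶ − 25x⁵ + 30x⁴ − 9x³ + 6x² − 3x + 1) ÷ lead(D) = −6x⁷ ÷ −2x³ = 3x⁴. Subtract (3x⁴)·D = −6x⁷ + 9x⁶ + 6x⁵ + 6x⁴. Remainder: 10x⁶ − 31x⁵ + 24x⁴ − 9x³ + 6x² − 3x + 1.
Step 3: lead(10x⁶ − 31x⁵ + 24x⁴ − 9x³ + 6x² − 3x + 1) ÷ lead(D) = 10x⁶ ÷ −2x³ = −5x³. Subtract (−5x³)·D = 10x⁶ − 15x⁵ − 10x⁴ − 10x³. Remainder: −16x⁵ + 34x⁴ + x³ + 6x² − 3x + 1.
Step 4: lead(−16x⁵ + 34x⁴ + x³ + 6x² − 3x + 1) ÷ lead(D) = −16x⁵ ÷ −2x³ = 8x². Subtract (8x²)·D = −16x⁵ + 24x⁴ + 16x³ + 16x². Remainder: 10x⁴ − 15x³ − 10x² − 3x + 1.
Step 5: lead(10x⁴ − 15x³ − 10x² − 3x + 1) ÷ lead(D) = 10x⁴ ÷ −2x³ = −5x. Subtract (−5x)·D = 10x⁴ − 15x³ − 10x² − 10x. Remainder: 7x + 1.

Q(x) = 4x⁵ + 3x⁴ − 5x³ + 8x² − 5x; R(x) = 7x + 1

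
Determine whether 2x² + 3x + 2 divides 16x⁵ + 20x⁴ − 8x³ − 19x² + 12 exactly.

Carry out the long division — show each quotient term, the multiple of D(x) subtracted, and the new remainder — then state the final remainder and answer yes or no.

R(x) = 0, so D(x) is a factor of P(x). yes

Step 1: lead(16x⁵ + 20x⁴ − 8x³ − 19x² + 12) ÷ lead(D) = 16x⁵ ÷ 2x² = 8x³. Subtract (8x³)·D = 16x⁵ + 24x⁴ + 16x³. Remainder: −4x⁴ − 24x³ − 19x² + 12.
Step 2: lead(−4x⁴ − 24x³ − 19x² + 12) ÷ lead(D) = −4x⁴ ÷ 2x² = −2x². Subtract (−2x²)·D = −4x⁴ − 6x³ − 4x². Remainder: −18x³ − 15x² + 12.
Step 3: lead(−18x³ − 15x² + 12) ÷ lead(D) = −18x³ ÷ 2x² = −9x. Subtract (−9x)·D = −18x³ − 27x² − 18x. Remainder: 12x² + 18x + 12.
Step 4: lead(12x² + 18x + 12) ÷ lead(D) = 12x² ÷ 2x² = 6. Subtract (6)·D = 12x² + 18x + 12. Remainder: 0.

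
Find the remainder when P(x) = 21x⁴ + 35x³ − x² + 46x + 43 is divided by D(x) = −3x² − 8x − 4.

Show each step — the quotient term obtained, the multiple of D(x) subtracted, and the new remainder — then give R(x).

Step 1: lead(21x⁴ + 35x³ − x² + 46x + 43) ÷ lead(D) = 21x⁴ ÷ −3x² = −7x². Subtract (−7x²)·D = 21x⁴ + 56x³ + 28x². Remainder: −21x³ − 29x² + 46x + 43.
Step 2: lead(−21x³ − 29x² + 46x + 43) ÷ lead(D) = −21x³ ÷ −3x² = 7x. Subtract (7x)·D = −21x³ − 56x² − 28x. Remainder: 27x² + 74x + 43.
Step 3: lead(27x² + 74x + 43) ÷ lead(D) = 27x² ÷ −3x² = −9. Subtract (−9)·D = 27x² + 72x + 36. Remainder: 2x + 7.

R(x) = 2x + 7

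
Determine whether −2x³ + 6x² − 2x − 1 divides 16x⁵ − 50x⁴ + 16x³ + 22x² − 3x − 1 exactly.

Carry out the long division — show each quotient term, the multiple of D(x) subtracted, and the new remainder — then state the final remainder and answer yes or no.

Step 1: lead(16x⁵ − 50x⁴ + 16x³ + 22x² − 3x − 1) ÷ lead(D) = 16x⁵ ÷ −2x³ = −8x². Subtract (−8x²)·D = 16x⁵ − 48x⁴ + 16x³ + 8x². Remainder: −2x⁴ + 14x² − 3x − 1.
Step 2: lead(−2x⁴ + 14x² − 3x − 1) ÷ lead(D) = −2x⁴ ÷ −2x³ = x. Subtract (x)·D = −2x⁴ + 6x³ − 2x² − x. Remainder: −6x³ + 16x² − 2x − 1.
Step 3: lead(−6x³ + 16x² − 2x − 1) ÷ lead(D) = −6x³ ÷ −2x³ = 3. Subtract (3)·D = −6x³ + 18x² − 6x − 3. Remainder: −2x² + 4x + 2.

R(x) = −2x² + 4x + 2, so D(x) is not a factor of P(x). no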